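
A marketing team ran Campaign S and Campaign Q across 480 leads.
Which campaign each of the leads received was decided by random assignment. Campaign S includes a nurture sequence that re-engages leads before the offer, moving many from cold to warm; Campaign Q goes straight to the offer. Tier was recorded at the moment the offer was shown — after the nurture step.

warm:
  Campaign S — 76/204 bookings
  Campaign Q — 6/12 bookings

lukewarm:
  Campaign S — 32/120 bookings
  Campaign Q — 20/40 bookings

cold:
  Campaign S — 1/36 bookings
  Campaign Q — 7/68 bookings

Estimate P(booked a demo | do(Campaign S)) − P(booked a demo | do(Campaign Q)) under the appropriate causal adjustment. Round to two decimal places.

Campaign Q is higher inside every engagement tier stratum but Campaign S is higher in aggregate. Whether to stratify depends on how engagement tier relates to the campaign.
Because the campaign influences engagement tier, engagement tier is a post-treatment mediator, not a confounder. Stratifying on it would bias the estimate; the causal effect is the crude pooled difference.
The causal difference is the pooled difference: 0.303 − 0.275 = +0.028.

+0.03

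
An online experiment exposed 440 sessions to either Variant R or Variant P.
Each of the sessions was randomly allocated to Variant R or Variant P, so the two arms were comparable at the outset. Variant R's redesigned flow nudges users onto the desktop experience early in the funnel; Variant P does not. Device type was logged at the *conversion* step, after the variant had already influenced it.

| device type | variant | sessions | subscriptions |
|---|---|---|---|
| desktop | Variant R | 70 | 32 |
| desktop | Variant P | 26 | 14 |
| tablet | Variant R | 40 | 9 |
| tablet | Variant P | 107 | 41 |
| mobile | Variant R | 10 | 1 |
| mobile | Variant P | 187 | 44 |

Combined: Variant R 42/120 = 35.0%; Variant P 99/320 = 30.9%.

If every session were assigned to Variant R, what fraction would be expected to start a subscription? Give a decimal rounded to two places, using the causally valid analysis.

0.35

Device type here is a post-treatment variable shaped by the variant; conditioning on it would introduce bias rather than remove it. The overall comparison is the causal one.
So P(outcome | do(Variant R)) is just the pooled rate for Variant R: 42/120 = 0.350.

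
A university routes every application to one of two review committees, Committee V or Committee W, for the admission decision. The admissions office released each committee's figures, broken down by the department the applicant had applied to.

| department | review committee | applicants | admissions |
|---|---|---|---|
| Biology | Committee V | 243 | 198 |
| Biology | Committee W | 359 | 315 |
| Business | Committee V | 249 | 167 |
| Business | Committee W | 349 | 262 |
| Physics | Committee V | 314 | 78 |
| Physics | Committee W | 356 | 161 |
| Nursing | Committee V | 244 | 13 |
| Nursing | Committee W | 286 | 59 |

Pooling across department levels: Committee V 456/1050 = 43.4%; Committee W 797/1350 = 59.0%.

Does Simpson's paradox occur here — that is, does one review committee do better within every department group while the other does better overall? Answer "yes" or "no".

no

Within each department level (Biology 81.5% vs 87.7%; Business 67.1% vs 75.1%; Physics 24.8% vs 45.2%; Nursing 5.3% vs 20.6%), Committee W has the higher rate every time. Pooled: 43.4% vs 59.0% — Committee W has the higher rate overall. They agree.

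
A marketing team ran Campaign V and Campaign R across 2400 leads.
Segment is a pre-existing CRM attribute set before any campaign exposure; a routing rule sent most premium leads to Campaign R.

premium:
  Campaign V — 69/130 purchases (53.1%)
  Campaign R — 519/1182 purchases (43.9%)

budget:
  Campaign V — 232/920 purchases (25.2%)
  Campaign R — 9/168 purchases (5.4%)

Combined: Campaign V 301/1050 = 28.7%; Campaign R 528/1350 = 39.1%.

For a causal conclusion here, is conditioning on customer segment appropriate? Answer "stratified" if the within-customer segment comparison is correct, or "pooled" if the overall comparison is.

Customer segment is set before the campaign has any effect — it is not caused by the campaign — and it independently drives the outcome. That makes it a confounder, so the causal comparison is within customer segment levels.
Within each level — premium: 53.1% vs 43.9%; budget: 25.2% vs 5.4% — Campaign V is higher every time.

stratified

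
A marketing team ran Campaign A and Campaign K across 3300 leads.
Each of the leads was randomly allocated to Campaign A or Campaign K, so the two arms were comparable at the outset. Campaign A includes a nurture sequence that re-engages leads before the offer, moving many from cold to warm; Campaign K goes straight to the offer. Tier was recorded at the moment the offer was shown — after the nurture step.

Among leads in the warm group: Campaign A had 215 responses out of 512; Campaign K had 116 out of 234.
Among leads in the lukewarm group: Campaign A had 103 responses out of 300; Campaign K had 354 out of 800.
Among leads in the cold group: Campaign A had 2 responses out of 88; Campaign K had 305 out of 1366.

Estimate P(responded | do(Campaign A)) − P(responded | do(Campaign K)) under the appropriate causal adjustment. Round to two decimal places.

Engagement tier here is a post-treatment variable shaped by the campaign; conditioning on it would introduce bias rather than remove it. The overall comparison is the causal one.
The causal difference is the pooled difference: 0.356 − 0.323 = +0.033.

+0.03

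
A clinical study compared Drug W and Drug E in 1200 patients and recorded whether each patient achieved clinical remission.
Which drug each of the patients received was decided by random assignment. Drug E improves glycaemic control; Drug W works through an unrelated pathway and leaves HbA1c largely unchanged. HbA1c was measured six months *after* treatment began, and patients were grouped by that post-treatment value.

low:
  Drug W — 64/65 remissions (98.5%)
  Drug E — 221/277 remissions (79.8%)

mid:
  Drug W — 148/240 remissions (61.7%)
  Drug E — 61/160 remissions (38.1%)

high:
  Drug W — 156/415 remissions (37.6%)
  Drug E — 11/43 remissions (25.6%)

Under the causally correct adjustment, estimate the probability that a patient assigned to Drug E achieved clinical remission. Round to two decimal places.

0.61

HbA1c is downstream of the drug. One should not condition on a consequence of treatment, so the overall rates are the right comparison.
So P(outcome | do(Drug E)) is just the pooled rate for Drug E: 293/480 = 0.610.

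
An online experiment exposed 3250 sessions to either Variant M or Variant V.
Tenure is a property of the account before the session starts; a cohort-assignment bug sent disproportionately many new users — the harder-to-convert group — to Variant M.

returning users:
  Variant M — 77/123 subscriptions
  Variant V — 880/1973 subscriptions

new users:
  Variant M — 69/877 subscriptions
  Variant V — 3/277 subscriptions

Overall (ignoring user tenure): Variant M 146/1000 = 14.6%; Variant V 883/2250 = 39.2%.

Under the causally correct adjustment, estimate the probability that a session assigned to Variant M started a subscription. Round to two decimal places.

Within every user tenure level Variant M has the higher rate, yet pooled Variant V does — Simpson's reversal.
Here user tenure is a common cause — it drives both which variant a case falls under and the outcome. The crude comparison mixes populations; the stratum-specific rates are the causally relevant ones.
Standardising Variant M to the population user tenure mix: 0.645·77/123 + 0.355·69/877 = 0.432.

0.43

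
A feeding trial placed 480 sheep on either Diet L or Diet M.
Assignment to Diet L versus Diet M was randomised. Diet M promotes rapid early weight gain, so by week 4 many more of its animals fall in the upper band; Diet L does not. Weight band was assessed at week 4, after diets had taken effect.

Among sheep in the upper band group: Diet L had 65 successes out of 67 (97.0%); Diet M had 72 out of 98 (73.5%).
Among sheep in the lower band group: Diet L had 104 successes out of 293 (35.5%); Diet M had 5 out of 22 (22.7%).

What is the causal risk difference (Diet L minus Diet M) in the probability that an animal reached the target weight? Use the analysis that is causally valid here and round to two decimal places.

-0.17

Diet L is higher inside every week-4 weight band stratum but Diet M is higher in aggregate. Whether to stratify depends on how week-4 weight band relates to the diet.
Week-4 weight band is recorded after the diet and is itself shifted by it — it sits on the causal path from diet to outcome. Conditioning on a mediator would strip out part of the effect we want; the pooled comparison gives the total causal effect.
The causal difference is the pooled difference: 0.469 − 0.642 = -0.172.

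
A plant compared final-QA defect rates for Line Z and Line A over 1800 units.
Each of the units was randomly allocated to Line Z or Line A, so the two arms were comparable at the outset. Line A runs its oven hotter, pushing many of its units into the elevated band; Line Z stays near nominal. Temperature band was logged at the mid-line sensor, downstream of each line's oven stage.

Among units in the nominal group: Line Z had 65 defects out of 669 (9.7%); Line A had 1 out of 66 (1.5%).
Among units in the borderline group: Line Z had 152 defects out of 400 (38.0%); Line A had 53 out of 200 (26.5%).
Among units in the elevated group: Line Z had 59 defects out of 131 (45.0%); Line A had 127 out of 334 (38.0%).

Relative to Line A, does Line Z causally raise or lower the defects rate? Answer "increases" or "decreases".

Within every in-process temperature band level Line A has the lower rate, yet pooled Line Z does — Simpson's reversal.
In-process temperature band lies on the pathway line → in-process temperature band → outcome, so adjusting for it blocks the indirect effect. For the total causal effect of line, use the unadjusted pooled rates.
Pooled: Line Z 23.0% vs Line A 30.2%; Line Z is lower overall.

decreases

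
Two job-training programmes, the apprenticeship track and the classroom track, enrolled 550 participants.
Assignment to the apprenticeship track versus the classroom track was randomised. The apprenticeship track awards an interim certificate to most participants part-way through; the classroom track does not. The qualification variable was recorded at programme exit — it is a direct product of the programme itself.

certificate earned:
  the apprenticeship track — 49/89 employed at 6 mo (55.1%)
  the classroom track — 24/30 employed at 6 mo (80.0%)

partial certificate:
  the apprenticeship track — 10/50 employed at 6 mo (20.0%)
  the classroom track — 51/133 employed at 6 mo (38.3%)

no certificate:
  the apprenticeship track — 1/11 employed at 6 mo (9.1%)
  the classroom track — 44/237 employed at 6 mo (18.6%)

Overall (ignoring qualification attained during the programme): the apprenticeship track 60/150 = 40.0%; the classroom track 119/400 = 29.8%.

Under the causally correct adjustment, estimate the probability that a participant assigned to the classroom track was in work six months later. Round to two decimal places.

0.30

The qualification attained during the programme-specific comparison favours the classroom track throughout, but the pooled figures favour the apprenticeship track. The question is whether to condition on qualification attained during the programme.
Stratifying would compare programmes among participants the programmes themselves sorted into qualification attained during the programme groups — a form of selection on an intermediate. The unconditioned pooled rates give the total causal effect.
So P(outcome | do(the classroom track)) is just the pooled rate for the classroom track: 119/400 = 0.297.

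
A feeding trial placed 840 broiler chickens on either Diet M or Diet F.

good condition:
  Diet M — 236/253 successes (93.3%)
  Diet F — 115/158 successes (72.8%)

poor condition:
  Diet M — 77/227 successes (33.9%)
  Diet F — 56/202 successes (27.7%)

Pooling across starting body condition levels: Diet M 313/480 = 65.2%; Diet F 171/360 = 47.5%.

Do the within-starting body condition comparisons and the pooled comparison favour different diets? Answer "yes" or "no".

no

Within each starting body condition level (good condition 93.3% vs 72.8%; poor condition 33.9% vs 27.7%), Diet M has the higher rate every time. Pooled: 65.2% vs 47.5% — Diet M has the higher rate overall. They agree.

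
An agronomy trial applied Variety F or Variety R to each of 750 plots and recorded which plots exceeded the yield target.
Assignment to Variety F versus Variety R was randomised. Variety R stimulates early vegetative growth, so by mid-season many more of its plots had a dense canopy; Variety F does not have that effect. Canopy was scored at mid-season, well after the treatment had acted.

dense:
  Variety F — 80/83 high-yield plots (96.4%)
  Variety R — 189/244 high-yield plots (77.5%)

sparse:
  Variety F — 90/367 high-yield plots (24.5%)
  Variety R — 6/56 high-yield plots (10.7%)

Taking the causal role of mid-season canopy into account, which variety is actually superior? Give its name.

Within every mid-season canopy level Variety F has the higher rate, yet pooled Variety R does — Simpson's reversal.
Mid-season canopy here is a post-treatment variable shaped by the variety; conditioning on it would introduce bias rather than remove it. The overall comparison is the causal one.
Pooled: Variety F 37.8% vs Variety R 65.0%; Variety R is higher overall.

Variety R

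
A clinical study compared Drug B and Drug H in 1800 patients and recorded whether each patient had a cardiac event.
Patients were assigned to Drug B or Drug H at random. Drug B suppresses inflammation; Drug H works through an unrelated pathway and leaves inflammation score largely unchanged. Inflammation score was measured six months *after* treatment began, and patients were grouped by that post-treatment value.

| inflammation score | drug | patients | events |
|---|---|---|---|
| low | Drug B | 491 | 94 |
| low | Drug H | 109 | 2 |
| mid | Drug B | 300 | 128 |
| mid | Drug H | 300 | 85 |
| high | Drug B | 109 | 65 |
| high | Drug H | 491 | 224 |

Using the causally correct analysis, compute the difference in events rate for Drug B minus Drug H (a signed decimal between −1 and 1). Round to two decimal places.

Stratifying would compare drugs among patients the drugs themselves sorted into inflammation score groups — a form of selection on an intermediate. The unconditioned pooled rates give the total causal effect.
The causal difference is the pooled difference: 0.319 − 0.346 = -0.027.

-0.03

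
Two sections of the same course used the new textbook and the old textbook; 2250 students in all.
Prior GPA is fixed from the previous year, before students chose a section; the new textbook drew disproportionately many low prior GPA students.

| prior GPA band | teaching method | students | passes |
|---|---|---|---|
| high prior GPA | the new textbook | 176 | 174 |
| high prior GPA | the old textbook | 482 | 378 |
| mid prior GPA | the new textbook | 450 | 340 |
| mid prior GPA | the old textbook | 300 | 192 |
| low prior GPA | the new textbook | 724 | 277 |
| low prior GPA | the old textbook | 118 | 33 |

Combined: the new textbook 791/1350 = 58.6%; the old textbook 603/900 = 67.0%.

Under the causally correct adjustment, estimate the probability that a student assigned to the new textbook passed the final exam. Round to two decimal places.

Prior GPA band satisfies the back-door criterion: it is not a descendant of the teaching method, and it blocks the spurious path from teaching method to outcome. Adjusting for it (i.e., using the within-prior GPA band rates) gives the causal effect.
Standardising the new textbook to the population prior GPA band mix: 0.292·174/176 + 0.333·340/450 + 0.374·277/724 = 0.684.

0.68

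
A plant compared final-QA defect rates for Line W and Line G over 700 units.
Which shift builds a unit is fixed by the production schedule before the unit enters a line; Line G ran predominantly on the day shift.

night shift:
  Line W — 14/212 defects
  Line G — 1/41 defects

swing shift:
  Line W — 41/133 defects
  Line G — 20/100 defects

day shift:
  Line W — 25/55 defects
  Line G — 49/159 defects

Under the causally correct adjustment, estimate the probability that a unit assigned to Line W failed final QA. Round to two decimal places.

0.27

Shift differs across lines for reasons unrelated to any effect of the line itself, and it separately predicts the outcome — a classic confounder. We must compare within shift levels.
Standardising Line W to the population shift mix: 0.361·14/212 + 0.333·41/133 + 0.306·25/55 = 0.265.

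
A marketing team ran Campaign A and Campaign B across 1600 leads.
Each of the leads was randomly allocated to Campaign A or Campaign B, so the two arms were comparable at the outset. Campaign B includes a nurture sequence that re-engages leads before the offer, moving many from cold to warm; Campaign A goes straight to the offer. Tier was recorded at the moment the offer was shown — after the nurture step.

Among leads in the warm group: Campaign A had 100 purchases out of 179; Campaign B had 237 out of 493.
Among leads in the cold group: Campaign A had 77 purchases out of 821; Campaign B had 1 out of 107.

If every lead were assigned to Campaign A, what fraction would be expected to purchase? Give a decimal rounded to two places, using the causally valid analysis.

0.18

Because the campaign influences engagement tier, engagement tier is a post-treatment mediator, not a confounder. Stratifying on it would bias the estimate; the causal effect is the crude pooled difference.
So P(outcome | do(Campaign A)) is just the pooled rate for Campaign A: 177/1000 = 0.177.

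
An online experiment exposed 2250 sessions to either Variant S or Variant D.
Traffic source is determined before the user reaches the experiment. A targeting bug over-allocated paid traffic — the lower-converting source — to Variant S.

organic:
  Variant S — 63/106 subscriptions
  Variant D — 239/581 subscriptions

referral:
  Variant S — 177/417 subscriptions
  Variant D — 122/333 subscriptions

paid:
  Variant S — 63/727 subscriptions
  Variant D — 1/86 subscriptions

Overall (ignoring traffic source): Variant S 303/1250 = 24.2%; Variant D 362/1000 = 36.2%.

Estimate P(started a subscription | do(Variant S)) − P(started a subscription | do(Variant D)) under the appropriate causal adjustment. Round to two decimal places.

Nothing the variant does changes traffic source; the imbalance is an allocation artefact. With traffic source also predicting the outcome, the pooled figure is confounded, and the within-stratum comparison is the causal one.
Adjusting over the population distribution of traffic source: 0.305·(0.594−0.411) + 0.333·(0.424−0.366) + 0.361·(0.087−0.012) = +0.102.

+0.10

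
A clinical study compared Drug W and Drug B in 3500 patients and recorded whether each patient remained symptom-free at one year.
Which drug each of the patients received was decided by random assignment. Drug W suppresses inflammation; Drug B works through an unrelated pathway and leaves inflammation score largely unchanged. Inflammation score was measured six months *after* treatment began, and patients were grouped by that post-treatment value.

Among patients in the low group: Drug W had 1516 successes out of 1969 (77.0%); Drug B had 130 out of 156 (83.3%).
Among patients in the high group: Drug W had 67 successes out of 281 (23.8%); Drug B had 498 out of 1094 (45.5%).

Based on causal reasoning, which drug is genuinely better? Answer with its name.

The inflammation score-specific comparison favours Drug B throughout, but the pooled figures favour Drug W. The question is whether to condition on inflammation score.
Inflammation score is recorded after the drug and is itself shifted by it — it sits on the causal path from drug to outcome. Conditioning on a mediator would strip out part of the effect we want; the pooled comparison gives the total causal effect.
Pooled: Drug W 70.4% vs Drug B 50.2%; Drug W is higher overall.

Drug W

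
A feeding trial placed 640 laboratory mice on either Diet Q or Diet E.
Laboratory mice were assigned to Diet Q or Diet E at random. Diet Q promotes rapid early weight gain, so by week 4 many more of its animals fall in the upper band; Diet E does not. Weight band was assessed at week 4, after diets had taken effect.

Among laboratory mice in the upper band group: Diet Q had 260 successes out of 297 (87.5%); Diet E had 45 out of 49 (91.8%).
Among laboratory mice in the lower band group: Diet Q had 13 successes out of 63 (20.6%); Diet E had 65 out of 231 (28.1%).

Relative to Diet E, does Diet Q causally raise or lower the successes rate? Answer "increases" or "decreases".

increases

The stratified and pooled comparisons disagree (Diet E wins within each week-4 weight band; Diet Q wins overall), so the answer turns on the causal role of week-4 weight band.
Week-4 weight band here is a post-treatment variable shaped by the diet; conditioning on it would introduce bias rather than remove it. The overall comparison is the causal one.
Pooled: Diet Q 75.8% vs Diet E 39.3%; Diet Q is higher overall.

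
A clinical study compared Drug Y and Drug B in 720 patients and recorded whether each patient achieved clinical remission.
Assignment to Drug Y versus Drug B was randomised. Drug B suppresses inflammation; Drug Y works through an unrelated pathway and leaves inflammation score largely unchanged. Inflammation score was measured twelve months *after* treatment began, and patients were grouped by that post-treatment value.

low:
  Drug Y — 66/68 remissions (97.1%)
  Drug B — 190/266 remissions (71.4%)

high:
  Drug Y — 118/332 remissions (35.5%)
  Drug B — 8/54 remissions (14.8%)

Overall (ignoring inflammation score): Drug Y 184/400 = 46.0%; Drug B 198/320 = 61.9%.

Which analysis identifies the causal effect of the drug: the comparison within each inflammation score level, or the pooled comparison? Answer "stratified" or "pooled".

pooled

The stratified and pooled comparisons disagree (Drug Y wins within each inflammation score; Drug B wins overall), so the answer turns on the causal role of inflammation score.
Because the drug influences inflammation score, inflammation score is a post-treatment mediator, not a confounder. Stratifying on it would bias the estimate; the causal effect is the crude pooled difference.
Pooled: Drug Y 46.0% vs Drug B 61.9%; Drug B is higher overall.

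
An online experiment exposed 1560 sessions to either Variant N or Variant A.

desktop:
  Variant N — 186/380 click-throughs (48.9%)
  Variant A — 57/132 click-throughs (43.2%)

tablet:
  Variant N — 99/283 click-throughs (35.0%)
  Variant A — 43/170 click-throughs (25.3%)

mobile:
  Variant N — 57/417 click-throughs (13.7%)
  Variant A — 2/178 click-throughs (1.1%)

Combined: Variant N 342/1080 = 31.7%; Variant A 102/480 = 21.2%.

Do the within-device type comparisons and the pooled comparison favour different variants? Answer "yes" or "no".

no

Within each device type level (desktop 48.9% vs 43.2%; tablet 35.0% vs 25.3%; mobile 13.7% vs 1.1%), Variant N has the higher rate every time. Pooled: 31.7% vs 21.2% — Variant N has the higher rate overall. They agree.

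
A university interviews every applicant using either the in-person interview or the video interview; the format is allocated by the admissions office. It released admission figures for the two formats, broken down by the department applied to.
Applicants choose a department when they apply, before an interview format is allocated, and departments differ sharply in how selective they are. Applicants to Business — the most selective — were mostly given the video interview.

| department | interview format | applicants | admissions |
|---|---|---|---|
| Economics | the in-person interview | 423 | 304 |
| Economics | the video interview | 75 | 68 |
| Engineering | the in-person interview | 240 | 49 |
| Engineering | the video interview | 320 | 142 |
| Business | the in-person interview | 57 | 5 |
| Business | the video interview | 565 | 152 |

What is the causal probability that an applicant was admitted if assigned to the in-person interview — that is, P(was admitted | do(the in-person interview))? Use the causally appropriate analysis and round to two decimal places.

Here department is a common cause — it drives both which interview format a case falls under and the outcome. The crude comparison mixes populations; the stratum-specific rates are the causally relevant ones.
Standardising the in-person interview to the population department mix: 0.296·304/423 + 0.333·49/240 + 0.370·5/57 = 0.314.

0.31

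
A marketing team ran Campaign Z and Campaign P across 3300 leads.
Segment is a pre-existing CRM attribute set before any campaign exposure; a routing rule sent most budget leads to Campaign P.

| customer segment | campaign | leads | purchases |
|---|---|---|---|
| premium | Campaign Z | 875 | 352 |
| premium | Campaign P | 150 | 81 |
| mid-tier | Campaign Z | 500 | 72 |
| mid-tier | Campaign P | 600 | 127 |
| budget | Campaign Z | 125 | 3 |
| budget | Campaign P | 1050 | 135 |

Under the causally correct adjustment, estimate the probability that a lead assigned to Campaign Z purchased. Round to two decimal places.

0.18

Customer segment satisfies the back-door criterion: it is not a descendant of the campaign, and it blocks the spurious path from campaign to outcome. Adjusting for it (i.e., using the within-customer segment rates) gives the causal effect.
Standardising Campaign Z to the population customer segment mix: 0.311·352/875 + 0.333·72/500 + 0.356·3/125 = 0.181.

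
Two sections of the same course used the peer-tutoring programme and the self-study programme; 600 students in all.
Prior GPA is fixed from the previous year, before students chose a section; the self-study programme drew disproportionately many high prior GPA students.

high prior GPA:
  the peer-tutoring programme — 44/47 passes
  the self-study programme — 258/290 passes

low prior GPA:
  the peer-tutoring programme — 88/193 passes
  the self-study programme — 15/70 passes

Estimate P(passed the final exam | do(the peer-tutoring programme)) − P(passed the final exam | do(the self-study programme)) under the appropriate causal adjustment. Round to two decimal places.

Prior GPA band is set before the teaching method has any effect — it is not caused by the teaching method — and it independently drives the outcome. That makes it a confounder, so the causal comparison is within prior GPA band levels.
Adjusting over the population distribution of prior GPA band: 0.562·(0.936−0.890) + 0.438·(0.456−0.214) = +0.132.

+0.13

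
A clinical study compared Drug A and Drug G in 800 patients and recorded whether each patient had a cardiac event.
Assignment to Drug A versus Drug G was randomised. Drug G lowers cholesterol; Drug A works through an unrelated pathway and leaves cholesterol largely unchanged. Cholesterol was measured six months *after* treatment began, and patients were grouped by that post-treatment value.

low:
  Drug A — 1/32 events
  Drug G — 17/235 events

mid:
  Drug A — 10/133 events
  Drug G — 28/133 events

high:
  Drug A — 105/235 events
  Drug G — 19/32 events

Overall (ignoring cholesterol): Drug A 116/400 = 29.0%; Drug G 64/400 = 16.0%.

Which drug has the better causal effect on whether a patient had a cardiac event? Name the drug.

Cholesterol is downstream of the drug. One should not condition on a consequence of treatment, so the overall rates are the right comparison.
Pooled: Drug A 29.0% vs Drug G 16.0%; Drug G is lower overall.

Drug G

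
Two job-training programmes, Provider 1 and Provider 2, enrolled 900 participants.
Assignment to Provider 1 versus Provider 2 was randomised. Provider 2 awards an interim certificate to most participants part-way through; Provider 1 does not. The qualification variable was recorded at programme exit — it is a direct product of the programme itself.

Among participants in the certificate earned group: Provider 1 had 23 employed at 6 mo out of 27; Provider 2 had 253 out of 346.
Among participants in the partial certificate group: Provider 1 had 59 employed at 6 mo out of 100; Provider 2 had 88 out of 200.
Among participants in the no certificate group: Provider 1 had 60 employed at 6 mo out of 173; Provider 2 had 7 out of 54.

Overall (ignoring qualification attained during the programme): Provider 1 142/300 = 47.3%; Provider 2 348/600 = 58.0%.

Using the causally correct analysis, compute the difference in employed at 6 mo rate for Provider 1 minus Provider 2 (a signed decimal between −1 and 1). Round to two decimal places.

-0.11

The stratified and pooled comparisons disagree (Provider 1 wins within each qualification attained during the programme; Provider 2 wins overall), so the answer turns on the causal role of qualification attained during the programme.
Qualification attained during the programme lies on the pathway programme → qualification attained during the programme → outcome, so adjusting for it blocks the indirect effect. For the total causal effect of programme, use the unadjusted pooled rates.
The causal difference is the pooled difference: 0.473 − 0.580 = -0.107.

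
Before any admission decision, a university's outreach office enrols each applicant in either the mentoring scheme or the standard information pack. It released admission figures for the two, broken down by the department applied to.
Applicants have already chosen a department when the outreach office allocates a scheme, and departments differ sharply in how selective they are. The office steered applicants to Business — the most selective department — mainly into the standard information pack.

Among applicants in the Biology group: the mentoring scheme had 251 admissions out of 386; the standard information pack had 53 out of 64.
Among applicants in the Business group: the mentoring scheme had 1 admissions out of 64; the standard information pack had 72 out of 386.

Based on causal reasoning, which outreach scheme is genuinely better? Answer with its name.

the standard information pack is higher inside every department stratum but the mentoring scheme is higher in aggregate. Whether to stratify depends on how department relates to the outreach scheme.
Here department is a common cause — it drives both which outreach scheme a case falls under and the outcome. The crude comparison mixes populations; the stratum-specific rates are the causally relevant ones.
Within each level — Biology: 65.0% vs 82.8%; Business: 1.6% vs 18.7% — the standard information pack is higher every time.

the standard information pack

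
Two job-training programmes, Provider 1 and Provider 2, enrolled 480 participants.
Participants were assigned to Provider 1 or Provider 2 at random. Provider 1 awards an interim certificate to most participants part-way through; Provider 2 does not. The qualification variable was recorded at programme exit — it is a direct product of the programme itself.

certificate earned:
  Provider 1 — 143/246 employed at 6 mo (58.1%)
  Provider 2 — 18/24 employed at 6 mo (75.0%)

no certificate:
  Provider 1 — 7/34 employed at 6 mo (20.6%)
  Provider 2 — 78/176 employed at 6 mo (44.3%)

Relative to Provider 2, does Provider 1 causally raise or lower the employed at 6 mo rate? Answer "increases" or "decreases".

The qualification attained during the programme-specific comparison favours Provider 2 throughout, but the pooled figures favour Provider 1. The question is whether to condition on qualification attained during the programme.
Because the programme influences qualification attained during the programme, qualification attained during the programme is a post-treatment mediator, not a confounder. Stratifying on it would bias the estimate; the causal effect is the crude pooled difference.
Pooled: Provider 1 53.6% vs Provider 2 48.0%; Provider 1 is higher overall.

increases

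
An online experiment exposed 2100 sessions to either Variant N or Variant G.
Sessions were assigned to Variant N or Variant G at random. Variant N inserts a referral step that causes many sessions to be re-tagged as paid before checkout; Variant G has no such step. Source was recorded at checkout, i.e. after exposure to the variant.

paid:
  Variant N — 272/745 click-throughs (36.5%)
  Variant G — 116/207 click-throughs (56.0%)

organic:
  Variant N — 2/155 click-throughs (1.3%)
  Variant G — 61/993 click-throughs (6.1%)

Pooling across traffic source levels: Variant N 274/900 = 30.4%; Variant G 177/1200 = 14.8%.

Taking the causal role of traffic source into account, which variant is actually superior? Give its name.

The stratified and pooled comparisons disagree (Variant G wins within each traffic source; Variant N wins overall), so the answer turns on the causal role of traffic source.
Traffic source is downstream of the variant. One should not condition on a consequence of treatment, so the overall rates are the right comparison.
Pooled: Variant N 30.4% vs Variant G 14.8%; Variant N is higher overall.

Variant N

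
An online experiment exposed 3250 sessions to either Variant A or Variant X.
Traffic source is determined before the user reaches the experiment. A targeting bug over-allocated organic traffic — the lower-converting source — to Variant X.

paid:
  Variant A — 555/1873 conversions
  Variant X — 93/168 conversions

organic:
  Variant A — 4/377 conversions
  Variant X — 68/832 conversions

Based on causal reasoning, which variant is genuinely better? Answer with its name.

Variant X

Here traffic source is a common cause — it drives both which variant a case falls under and the outcome. The crude comparison mixes populations; the stratum-specific rates are the causally relevant ones.
Within each level — paid: 29.6% vs 55.4%; organic: 1.1% vs 8.2% — Variant X is higher every time.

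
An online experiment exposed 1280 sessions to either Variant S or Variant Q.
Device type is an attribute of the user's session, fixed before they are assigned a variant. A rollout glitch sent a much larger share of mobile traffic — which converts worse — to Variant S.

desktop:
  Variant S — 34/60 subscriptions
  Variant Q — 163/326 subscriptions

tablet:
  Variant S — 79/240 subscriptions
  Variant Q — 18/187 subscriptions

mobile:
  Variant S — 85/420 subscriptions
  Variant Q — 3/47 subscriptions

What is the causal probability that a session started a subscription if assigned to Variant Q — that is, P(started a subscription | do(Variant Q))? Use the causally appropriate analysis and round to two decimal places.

Here device type is a common cause — it drives both which variant a case falls under and the outcome. The crude comparison mixes populations; the stratum-specific rates are the causally relevant ones.
Standardising Variant Q to the population device type mix: 0.302·163/326 + 0.334·18/187 + 0.365·3/47 = 0.206.

0.21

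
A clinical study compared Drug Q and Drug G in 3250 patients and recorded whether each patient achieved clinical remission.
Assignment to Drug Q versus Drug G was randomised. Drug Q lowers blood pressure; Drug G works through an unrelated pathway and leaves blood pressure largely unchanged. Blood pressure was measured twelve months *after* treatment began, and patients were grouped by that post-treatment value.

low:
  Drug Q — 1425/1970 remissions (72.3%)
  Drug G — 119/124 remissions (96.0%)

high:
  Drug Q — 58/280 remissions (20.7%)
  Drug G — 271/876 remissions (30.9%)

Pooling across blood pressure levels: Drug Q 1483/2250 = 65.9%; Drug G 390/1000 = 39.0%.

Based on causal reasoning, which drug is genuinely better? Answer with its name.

Blood pressure here is a post-treatment variable shaped by the drug; conditioning on it would introduce bias rather than remove it. The overall comparison is the causal one.
Pooled: Drug Q 65.9% vs Drug G 39.0%; Drug Q is higher overall.

Drug Q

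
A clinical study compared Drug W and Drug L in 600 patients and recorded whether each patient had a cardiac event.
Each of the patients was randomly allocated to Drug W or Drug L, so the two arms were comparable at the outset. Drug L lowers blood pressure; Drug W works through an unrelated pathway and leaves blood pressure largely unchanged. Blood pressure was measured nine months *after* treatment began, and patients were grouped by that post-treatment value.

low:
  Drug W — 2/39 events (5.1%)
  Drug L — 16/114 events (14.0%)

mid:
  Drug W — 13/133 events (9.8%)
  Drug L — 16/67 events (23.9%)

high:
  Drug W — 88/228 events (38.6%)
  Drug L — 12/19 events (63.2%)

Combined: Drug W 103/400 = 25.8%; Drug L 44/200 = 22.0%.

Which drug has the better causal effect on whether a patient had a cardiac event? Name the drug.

Drug W is lower inside every blood pressure stratum but Drug L is lower in aggregate. Whether to stratify depends on how blood pressure relates to the drug.
Blood pressure here is a post-treatment variable shaped by the drug; conditioning on it would introduce bias rather than remove it. The overall comparison is the causal one.
Pooled: Drug W 25.8% vs Drug L 22.0%; Drug L is lower overall.

Drug L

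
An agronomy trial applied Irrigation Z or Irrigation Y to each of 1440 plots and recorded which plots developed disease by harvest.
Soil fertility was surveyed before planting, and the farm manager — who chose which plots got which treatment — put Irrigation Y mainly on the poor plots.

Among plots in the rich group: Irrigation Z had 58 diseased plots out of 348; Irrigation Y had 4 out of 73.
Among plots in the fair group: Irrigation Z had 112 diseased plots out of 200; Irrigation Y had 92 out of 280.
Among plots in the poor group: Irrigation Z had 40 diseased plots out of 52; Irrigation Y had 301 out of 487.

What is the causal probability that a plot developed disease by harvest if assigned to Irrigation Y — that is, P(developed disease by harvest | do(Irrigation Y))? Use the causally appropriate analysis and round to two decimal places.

0.36

The stratified and pooled comparisons disagree (Irrigation Y wins within each soil fertility; Irrigation Z wins overall), so the answer turns on the causal role of soil fertility.
Soil fertility satisfies the back-door criterion: it is not a descendant of the irrigation, and it blocks the spurious path from irrigation to outcome. Adjusting for it (i.e., using the within-soil fertility rates) gives the causal effect.
Standardising Irrigation Y to the population soil fertility mix: 0.292·4/73 + 0.333·92/280 + 0.374·301/487 = 0.357.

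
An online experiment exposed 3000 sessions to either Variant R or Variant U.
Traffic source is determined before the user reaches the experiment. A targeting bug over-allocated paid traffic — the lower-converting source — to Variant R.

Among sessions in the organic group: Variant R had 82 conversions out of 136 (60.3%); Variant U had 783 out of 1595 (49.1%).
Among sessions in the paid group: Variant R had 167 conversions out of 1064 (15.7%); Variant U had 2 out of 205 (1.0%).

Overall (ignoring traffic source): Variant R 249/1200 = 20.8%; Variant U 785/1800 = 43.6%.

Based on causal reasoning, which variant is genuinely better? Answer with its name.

Within every traffic source level Variant R has the higher rate, yet pooled Variant U does — Simpson's reversal.
Here traffic source is a common cause — it drives both which variant a case falls under and the outcome. The crude comparison mixes populations; the stratum-specific rates are the causally relevant ones.
Within each level — organic: 60.3% vs 49.1%; paid: 15.7% vs 1.0% — Variant R is higher every time.

Variant R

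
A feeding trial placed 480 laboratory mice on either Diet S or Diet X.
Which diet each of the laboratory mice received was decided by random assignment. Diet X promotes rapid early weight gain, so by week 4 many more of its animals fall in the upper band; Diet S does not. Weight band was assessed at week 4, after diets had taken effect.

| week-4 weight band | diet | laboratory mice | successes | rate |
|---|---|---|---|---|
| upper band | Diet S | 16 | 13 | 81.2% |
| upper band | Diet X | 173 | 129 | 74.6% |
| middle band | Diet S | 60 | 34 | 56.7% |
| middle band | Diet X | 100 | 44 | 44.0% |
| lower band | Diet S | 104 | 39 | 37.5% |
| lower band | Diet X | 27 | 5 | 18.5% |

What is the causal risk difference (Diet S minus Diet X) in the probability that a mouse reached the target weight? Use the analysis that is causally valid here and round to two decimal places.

-0.12

Within every week-4 weight band level Diet S has the higher rate, yet pooled Diet X does — Simpson's reversal.
Because the diet influences week-4 weight band, week-4 weight band is a post-treatment mediator, not a confounder. Stratifying on it would bias the estimate; the causal effect is the crude pooled difference.
The causal difference is the pooled difference: 0.478 − 0.593 = -0.116.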